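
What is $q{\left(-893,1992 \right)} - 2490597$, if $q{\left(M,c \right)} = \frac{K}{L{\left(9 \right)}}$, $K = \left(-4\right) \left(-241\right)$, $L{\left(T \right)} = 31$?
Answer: $- \frac{77207543}{31} \approx -2.4906 \cdot 10^{6}$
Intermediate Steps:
$K = 964$
$q{\left(M,c \right)} = \frac{964}{31}$
$q{\left(-893,1992 \right)} - 2490597 = \frac{964}{31} - 2490597 = - \frac{77207543}{31}$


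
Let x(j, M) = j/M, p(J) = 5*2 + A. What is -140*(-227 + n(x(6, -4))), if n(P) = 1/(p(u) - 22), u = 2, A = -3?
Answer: 95368/3 ≈ 31789.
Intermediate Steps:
p(J) = 7 (p(J) = 5*2 - 3 = 10 - 3 = 7)
n(P) = -1/15 (n(P) = 1/(7 - 22) = 1/(-15) = -1/15)
-140*(-227 + n(x(6, -4))) = -140*(-227 - 1/15) = -140*(-3406/15) = 95368/3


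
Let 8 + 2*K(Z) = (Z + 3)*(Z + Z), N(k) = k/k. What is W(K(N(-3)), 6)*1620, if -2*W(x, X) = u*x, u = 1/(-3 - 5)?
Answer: 0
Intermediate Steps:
u = -1/8 (u = 1/(-8) = -1/8 ≈ -0.12500)
N(k) = 1
K(Z) = -4 + Z*(3 + Z) (K(Z) = -4 + ((Z + 3)*(Z + Z))/2 = -4 + ((3 + Z)*(2*Z))/2 = -4 + (2*Z*(3 + Z))/2 = -4 + Z*(3 + Z))
W(x, X) = x/16 (W(x, X) = -(-1)*x/16 = x/16)
W(K(N(-3)), 6)*1620 = ((-4 + 1**2 + 3*1)/16)*1620 = ((-4 + 1 + 3)/16)*1620 = ((1/16)*0)*1620 = 0*1620 = 0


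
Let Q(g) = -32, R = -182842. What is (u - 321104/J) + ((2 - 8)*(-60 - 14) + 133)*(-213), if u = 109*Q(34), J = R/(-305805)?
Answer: -60652213129/91421 ≈ -6.6344e+5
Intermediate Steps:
J = 182842/305805 (J = -182842/(-305805) = -182842*(-1/305805) = 182842/305805 ≈ 0.59790)
u = -3488 (u = 109*(-32) = -3488)
(u - 321104/J) + ((2 - 8)*(-60 - 14) + 133)*(-213) = (-3488 - 321104/182842/305805) + ((2 - 8)*(-60 - 14) + 133)*(-213) = (-3488 - 321104*305805/182842) + (-6*(-74) + 133)*(-213) = (-3488 - 49097604360/91421) + (444 + 133)*(-213) = -49416480808/91421 + 577*(-213) = -49416480808/91421 - 122901 = -60652213129/91421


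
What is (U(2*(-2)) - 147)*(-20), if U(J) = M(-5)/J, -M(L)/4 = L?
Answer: 3040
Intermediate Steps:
M(L) = -4*L
U(J) = 20/J (U(J) = (-4*(-5))/J = 20/J)
(U(2*(-2)) - 147)*(-20) = (20/((2*(-2))) - 147)*(-20) = (20/(-4) - 147)*(-20) = (20*(-¼) - 147)*(-20) = (-5 - 147)*(-20) = -152*(-20) = 3040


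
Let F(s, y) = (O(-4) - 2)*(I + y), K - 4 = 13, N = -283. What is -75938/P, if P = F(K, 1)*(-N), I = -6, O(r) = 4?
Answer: 37969/1415 ≈ 26.833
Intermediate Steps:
K = 17 (K = 4 + 13 = 17)
F(s, y) = -12 + 2*y (F(s, y) = (4 - 2)*(-6 + y) = 2*(-6 + y) = -12 + 2*y)
P = -2830 (P = (-12 + 2*1)*(-1*(-283)) = (-12 + 2)*283 = -10*283 = -2830)
-75938/P = -75938/(-2830) = -75938*(-1/2830) = 37969/1415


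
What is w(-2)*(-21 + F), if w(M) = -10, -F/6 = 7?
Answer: 630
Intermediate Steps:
F = -42 (F = -6*7 = -42)
w(-2)*(-21 + F) = -10*(-21 - 42) = -10*(-63) = 630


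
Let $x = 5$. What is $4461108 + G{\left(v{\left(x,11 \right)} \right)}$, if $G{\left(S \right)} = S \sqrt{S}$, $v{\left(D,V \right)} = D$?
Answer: $4461108 + 5 \sqrt{5} \approx 4.4611 \cdot 10^{6}$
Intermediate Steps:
$G{\left(S \right)} = S^{\frac{3}{2}}$
$4461108 + G{\left(v{\left(x,11 \right)} \right)} = 4461108 + 5^{\frac{3}{2}} = 4461108 + 5 \sqrt{5}$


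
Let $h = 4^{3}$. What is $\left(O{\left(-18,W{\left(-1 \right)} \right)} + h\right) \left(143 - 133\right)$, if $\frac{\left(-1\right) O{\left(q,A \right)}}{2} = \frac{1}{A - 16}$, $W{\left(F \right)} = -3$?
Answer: $\frac{12180}{19} \approx 641.05$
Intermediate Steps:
$h = 64$
$O{\left(q,A \right)} = - \frac{2}{-16 + A}$ ($O{\left(q,A \right)} = - \frac{2}{A - 16} = - \frac{2}{-16 + A}$)
$\left(O{\left(-18,W{\left(-1 \right)} \right)} + h\right) \left(143 - 133\right) = \left(- \frac{2}{-16 - 3} + 64\right) \left(143 - 133\right) = \left(- \frac{2}{-19} + 64\right) 10 = \left(\left(-2\right) \left(- \frac{1}{19}\right) + 64\right) 10 = \left(\frac{2}{19} + 64\right) 10 = \frac{1218}{19} \cdot 10 = \frac{12180}{19}$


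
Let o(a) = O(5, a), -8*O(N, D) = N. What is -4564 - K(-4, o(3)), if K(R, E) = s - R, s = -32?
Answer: -4536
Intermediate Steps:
O(N, D) = -N/8
o(a) = -5/8 (o(a) = -1/8*5 = -5/8)
K(R, E) = -32 - R
-4564 - K(-4, o(3)) = -4564 - (-32 - 1*(-4)) = -4564 - (-32 + 4) = -4564 - 1*(-28) = -4564 + 28 = -4536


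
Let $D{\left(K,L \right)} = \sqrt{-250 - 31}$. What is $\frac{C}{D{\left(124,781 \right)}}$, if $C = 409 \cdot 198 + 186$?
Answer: $- \frac{81168 i \sqrt{281}}{281} \approx - 4842.1 i$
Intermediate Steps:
$D{\left(K,L \right)} = i \sqrt{281}$ ($D{\left(K,L \right)} = \sqrt{-281} = i \sqrt{281}$)
$C = 81168$ ($C = 80982 + 186 = 81168$)
$\frac{C}{D{\left(124,781 \right)}} = \frac{81168}{i \sqrt{281}} = 81168 \left(- \frac{i \sqrt{281}}{281}\right) = - \frac{81168 i \sqrt{281}}{281}$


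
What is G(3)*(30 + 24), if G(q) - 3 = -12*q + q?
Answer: -1620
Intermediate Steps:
G(q) = 3 - 11*q (G(q) = 3 + (-12*q + q) = 3 - 11*q)
G(3)*(30 + 24) = (3 - 11*3)*(30 + 24) = (3 - 33)*54 = -30*54 = -1620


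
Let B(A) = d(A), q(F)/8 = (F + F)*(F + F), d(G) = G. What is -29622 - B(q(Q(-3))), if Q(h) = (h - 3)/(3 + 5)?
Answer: -29640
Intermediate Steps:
Q(h) = -3/8 + h/8 (Q(h) = (-3 + h)/8 = (-3 + h)*(⅛) = -3/8 + h/8)
q(F) = 32*F² (q(F) = 8*((F + F)*(F + F)) = 8*((2*F)*(2*F)) = 8*(4*F²) = 32*F²)
B(A) = A
-29622 - B(q(Q(-3))) = -29622 - 32*(-3/8 + (⅛)*(-3))² = -29622 - 32*(-3/8 - 3/8)² = -29622 - 32*(-¾)² = -29622 - 32*9/16 = -29622 - 1*18 = -29622 - 18 = -29640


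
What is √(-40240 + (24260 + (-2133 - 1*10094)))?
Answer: I*√28207 ≈ 167.95*I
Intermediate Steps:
√(-40240 + (24260 + (-2133 - 1*10094))) = √(-40240 + (24260 + (-2133 - 10094))) = √(-40240 + (24260 - 12227)) = √(-40240 + 12033) = √(-28207) = I*√28207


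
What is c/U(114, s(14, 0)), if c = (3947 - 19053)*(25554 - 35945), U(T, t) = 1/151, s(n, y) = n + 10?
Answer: 23701933346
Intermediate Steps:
s(n, y) = 10 + n
U(T, t) = 1/151
c = 156966446 (c = -15106*(-10391) = 156966446)
c/U(114, s(14, 0)) = 156966446/(1/151) = 156966446*151 = 23701933346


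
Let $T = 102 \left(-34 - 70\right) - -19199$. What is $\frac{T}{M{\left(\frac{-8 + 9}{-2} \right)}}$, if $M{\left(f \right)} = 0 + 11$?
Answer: $781$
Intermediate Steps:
$M{\left(f \right)} = 11$
$T = 8591$ ($T = 102 \left(-104\right) + 19199 = -10608 + 19199 = 8591$)
$\frac{T}{M{\left(\frac{-8 + 9}{-2} \right)}} = \frac{8591}{11} = 8591 \cdot \frac{1}{11} = 781$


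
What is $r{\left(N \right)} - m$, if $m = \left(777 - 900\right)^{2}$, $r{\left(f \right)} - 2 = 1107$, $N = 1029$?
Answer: $-14020$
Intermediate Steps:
$r{\left(f \right)} = 1109$ ($r{\left(f \right)} = 2 + 1107 = 1109$)
$m = 15129$ ($m = \left(-123\right)^{2} = 15129$)
$r{\left(N \right)} - m = 1109 - 15129 = -14020$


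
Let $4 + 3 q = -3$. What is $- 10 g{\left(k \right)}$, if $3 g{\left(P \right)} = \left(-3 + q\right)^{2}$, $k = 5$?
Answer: $- \frac{2560}{27} \approx -94.815$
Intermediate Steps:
$q = - \frac{7}{3}$ ($q = - \frac{4}{3} + \frac{1}{3} \left(-3\right) = - \frac{4}{3} - 1 = - \frac{7}{3} \approx -2.3333$)
$g{\left(P \right)} = \frac{256}{27}$ ($g{\left(P \right)} = \frac{\left(-3 - \frac{7}{3}\right)^{2}}{3} = \frac{\left(- \frac{16}{3}\right)^{2}}{3} = \frac{1}{3} \cdot \frac{256}{9} = \frac{256}{27}$)
$- 10 g{\left(k \right)} = \left(-10\right) \frac{256}{27} = - \frac{2560}{27}$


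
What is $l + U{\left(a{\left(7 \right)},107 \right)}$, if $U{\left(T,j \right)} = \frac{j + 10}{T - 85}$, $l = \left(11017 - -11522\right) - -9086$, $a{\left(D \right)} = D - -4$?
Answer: $\frac{2340133}{74} \approx 31623.0$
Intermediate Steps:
$a{\left(D \right)} = 4 + D$ ($a{\left(D \right)} = D + 4 = 4 + D$)
$l = 31625$ ($l = \left(11017 + 11522\right) + 9086 = 22539 + 9086 = 31625$)
$U{\left(T,j \right)} = \frac{10 + j}{-85 + T}$
$l + U{\left(a{\left(7 \right)},107 \right)} = 31625 + \frac{10 + 107}{-85 + \left(4 + 7\right)} = 31625 + \frac{1}{-85 + 11} \cdot 117 = 31625 + \frac{1}{-74} \cdot 117 = 31625 - \frac{117}{74} = \frac{2340133}{74}$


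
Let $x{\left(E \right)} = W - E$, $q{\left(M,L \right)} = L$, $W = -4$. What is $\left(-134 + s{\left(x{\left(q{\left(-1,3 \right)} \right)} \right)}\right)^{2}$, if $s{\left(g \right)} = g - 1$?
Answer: $20164$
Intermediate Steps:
$x{\left(E \right)} = -4 - E$
$s{\left(g \right)} = -1 + g$ ($s{\left(g \right)} = g - 1 = -1 + g$)
$\left(-134 + s{\left(x{\left(q{\left(-1,3 \right)} \right)} \right)}\right)^{2} = \left(-134 - 8\right)^{2} = \left(-142\right)^{2} = 20164$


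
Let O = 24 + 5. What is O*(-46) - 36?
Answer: -1370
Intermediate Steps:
O = 29
O*(-46) - 36 = 29*(-46) - 36 = -1334 - 36 = -1370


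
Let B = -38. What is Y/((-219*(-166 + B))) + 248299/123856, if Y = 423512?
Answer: 15886877099/1383347664 ≈ 11.484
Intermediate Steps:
Y/((-219*(-166 + B))) + 248299/123856 = 423512/((-219*(-166 - 38))) + 248299/123856 = 423512/((-219*(-204))) + 248299*(1/123856) = 423512/44676 + 248299/123856 = 423512*(1/44676) + 248299/123856 = 105878/11169 + 248299/123856 = 15886877099/1383347664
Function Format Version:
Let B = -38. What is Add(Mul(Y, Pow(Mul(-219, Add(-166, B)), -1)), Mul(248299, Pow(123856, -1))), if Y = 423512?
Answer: Rational(15886877099, 1383347664) ≈ 11.484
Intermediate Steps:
Add(Mul(Y, Pow(Mul(-219, Add(-166, B)), -1)), Mul(248299, Pow(123856, -1))) = Add(Mul(423512, Pow(Mul(-219, Add(-166, -38)), -1)), Mul(248299, Pow(123856, -1))) = Add(Mul(423512, Pow(Mul(-219, -204), -1)), Mul(248299, Rational(1, 123856))) = Add(Mul(423512, Pow(44676, -1)), Rational(248299, 123856)) = Add(Mul(423512, Rational(1, 44676)), Rational(248299, 123856)) = Add(Rational(105878, 11169), Rational(248299, 123856)) = Rational(15886877099, 1383347664)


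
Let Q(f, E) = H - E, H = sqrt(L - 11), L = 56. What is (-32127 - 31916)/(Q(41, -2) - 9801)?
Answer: 627557357/96020356 + 192129*sqrt(5)/96020356 ≈ 6.5401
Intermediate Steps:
H = 3*sqrt(5) (H = sqrt(56 - 11) = sqrt(45) = 3*sqrt(5) ≈ 6.7082)
Q(f, E) = -E + 3*sqrt(5) (Q(f, E) = 3*sqrt(5) - E = -E + 3*sqrt(5))
(-32127 - 31916)/(Q(41, -2) - 9801) = (-32127 - 31916)/((-1*(-2) + 3*sqrt(5)) - 9801) = -64043/((2 + 3*sqrt(5)) - 9801) = -64043/(-9799 + 3*sqrt(5))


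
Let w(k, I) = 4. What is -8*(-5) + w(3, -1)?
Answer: 44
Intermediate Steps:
-8*(-5) + w(3, -1) = -8*(-5) + 4 = 40 + 4 = 44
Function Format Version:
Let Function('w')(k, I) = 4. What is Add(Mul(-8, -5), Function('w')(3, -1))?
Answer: 44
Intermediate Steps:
Add(Mul(-8, -5), Function('w')(3, -1)) = Add(Mul(-8, -5), 4) = Add(40, 4) = 44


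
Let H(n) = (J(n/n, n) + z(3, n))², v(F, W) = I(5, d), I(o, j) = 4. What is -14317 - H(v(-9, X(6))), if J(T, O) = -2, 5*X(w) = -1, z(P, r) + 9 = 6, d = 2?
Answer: -14342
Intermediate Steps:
z(P, r) = -3 (z(P, r) = -9 + 6 = -3)
X(w) = -⅕ (X(w) = (⅕)*(-1) = -⅕)
v(F, W) = 4
H(n) = 25 (H(n) = (-2 - 3)² = (-5)² = 25)
-14317 - H(v(-9, X(6))) = -14317 - 1*25 = -14317 - 25 = -14342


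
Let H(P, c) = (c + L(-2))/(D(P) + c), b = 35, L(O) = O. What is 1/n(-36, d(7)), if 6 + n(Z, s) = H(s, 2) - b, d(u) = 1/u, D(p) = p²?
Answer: -1/41 ≈ -0.024390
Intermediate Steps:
H(P, c) = (-2 + c)/(c + P²) (H(P, c) = (c - 2)/(P² + c) = (-2 + c)/(c + P²))
n(Z, s) = -41 (n(Z, s) = -6 + ((-2 + 2)/(2 + s²) - 1*35) = -6 + (0/(2 + s²) - 35) = -6 + (0 - 35) = -6 - 35 = -41)
1/n(-36, d(7)) = 1/(-41) = -1/41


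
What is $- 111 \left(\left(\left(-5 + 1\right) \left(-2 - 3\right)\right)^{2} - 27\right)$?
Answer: $-41403$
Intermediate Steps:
$- 111 \left(\left(\left(-5 + 1\right) \left(-2 - 3\right)\right)^{2} - 27\right) = - 111 \left(\left(\left(-4\right) \left(-5\right)\right)^{2} - 27\right) = - 111 \left(20^{2} - 27\right) = - 111 \left(400 - 27\right) = \left(-111\right) 373 = -41403$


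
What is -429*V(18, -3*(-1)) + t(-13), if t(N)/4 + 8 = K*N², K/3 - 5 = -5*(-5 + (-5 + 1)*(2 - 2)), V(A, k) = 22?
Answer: 51370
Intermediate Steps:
K = 90 (K = 15 + 3*(-5*(-5 + (-5 + 1)*(2 - 2))) = 15 + 3*(-5*(-5 - 4*0)) = 15 + 3*(-5*(-5 + 0)) = 15 + 3*(-5*(-5)) = 15 + 3*25 = 15 + 75 = 90)
t(N) = -32 + 360*N² (t(N) = -32 + 4*(90*N²) = -32 + 360*N²)
-429*V(18, -3*(-1)) + t(-13) = -429*22 + (-32 + 360*(-13)²) = -9438 + (-32 + 360*169) = -9438 + (-32 + 60840) = -9438 + 60808 = 51370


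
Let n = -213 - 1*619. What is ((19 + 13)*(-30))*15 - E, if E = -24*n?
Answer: -34368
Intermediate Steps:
n = -832 (n = -213 - 619 = -832)
E = 19968 (E = -24*(-832) = 19968)
((19 + 13)*(-30))*15 - E = ((19 + 13)*(-30))*15 - 1*19968 = (32*(-30))*15 - 19968 = -960*15 - 19968 = -14400 - 19968 = -34368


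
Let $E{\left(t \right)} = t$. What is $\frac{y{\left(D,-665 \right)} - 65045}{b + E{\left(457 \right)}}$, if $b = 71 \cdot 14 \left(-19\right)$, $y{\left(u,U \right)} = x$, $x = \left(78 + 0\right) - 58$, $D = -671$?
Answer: $\frac{21675}{6143} \approx 3.5284$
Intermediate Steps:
$x = 20$ ($x = 78 - 58 = 20$)
$y{\left(u,U \right)} = 20$
$b = -18886$ ($b = 994 \left(-19\right) = -18886$)
$\frac{y{\left(D,-665 \right)} - 65045}{b + E{\left(457 \right)}} = \frac{20 - 65045}{-18886 + 457} = - \frac{65025}{-18429} = \left(-65025\right) \left(- \frac{1}{18429}\right) = \frac{21675}{6143}$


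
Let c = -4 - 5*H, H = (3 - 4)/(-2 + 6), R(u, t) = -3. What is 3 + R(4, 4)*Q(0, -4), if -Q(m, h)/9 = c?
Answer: -285/4 ≈ -71.250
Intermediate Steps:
H = -¼ (H = -1/4 = -1*¼ = -¼ ≈ -0.25000)
c = -11/4 (c = -4 - 5*(-¼) = -4 + 5/4 = -11/4 ≈ -2.7500)
Q(m, h) = 99/4 (Q(m, h) = -9*(-11/4) = 99/4)
3 + R(4, 4)*Q(0, -4) = 3 - 3*99/4 = 3 - 297/4 = -285/4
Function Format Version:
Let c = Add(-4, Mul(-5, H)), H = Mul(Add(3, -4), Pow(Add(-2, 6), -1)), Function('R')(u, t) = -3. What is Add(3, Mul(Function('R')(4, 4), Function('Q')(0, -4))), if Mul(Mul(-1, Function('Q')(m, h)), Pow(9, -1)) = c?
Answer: Rational(-285, 4) ≈ -71.250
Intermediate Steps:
H = Rational(-1, 4) (H = Mul(-1, Pow(4, -1)) = Mul(-1, Rational(1, 4)) = Rational(-1, 4) ≈ -0.25000)
c = Rational(-11, 4) (c = Add(-4, Mul(-5, Rational(-1, 4))) = Add(-4, Rational(5, 4)) = Rational(-11, 4) ≈ -2.7500)
Function('Q')(m, h) = Rational(99, 4) (Function('Q')(m, h) = Mul(-9, Rational(-11, 4)) = Rational(99, 4))
Add(3, Mul(Function('R')(4, 4), Function('Q')(0, -4))) = Add(3, Mul(-3, Rational(99, 4))) = Add(3, Rational(-297, 4)) = Rational(-285, 4)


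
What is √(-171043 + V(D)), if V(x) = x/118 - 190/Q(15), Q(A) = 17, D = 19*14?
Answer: I*√172079773234/1003 ≈ 413.58*I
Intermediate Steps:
D = 266
V(x) = -190/17 + x/118 (V(x) = x/118 - 190/17 = -190/17 + x/118)
√(-171043 + V(D)) = √(-171043 + (-190/17 + (1/118)*266)) = √(-171043 + (-190/17 + 133/59)) = √(-171043 - 8949/1003) = √(-171565078/1003) = I*√172079773234/1003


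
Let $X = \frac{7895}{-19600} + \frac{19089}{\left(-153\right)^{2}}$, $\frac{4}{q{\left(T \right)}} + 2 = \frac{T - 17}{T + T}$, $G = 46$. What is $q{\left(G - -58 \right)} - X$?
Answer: $- \frac{469867649}{159736080} \approx -2.9415$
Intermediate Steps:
$q{\left(T \right)} = \frac{4}{-2 + \frac{-17 + T}{2 T}}$ ($q{\left(T \right)} = \frac{4}{-2 + \frac{T - 17}{T + T}} = \frac{4}{-2 + \frac{-17 + T}{2 T}}$)
$X = \frac{1402447}{3398640}$ ($X = 7895 \left(- \frac{1}{19600}\right) + \frac{19089}{23409} = - \frac{1579}{3920} + 19089 \cdot \frac{1}{23409} = - \frac{1579}{3920} + \frac{707}{867} = \frac{1402447}{3398640} \approx 0.41265$)
$q{\left(G - -58 \right)} - X = - \frac{8 \left(46 - -58\right)}{17 + 3 \left(46 - -58\right)} - \frac{1402447}{3398640} = - \frac{8 \left(46 + 58\right)}{17 + 3 \left(46 + 58\right)} - \frac{1402447}{3398640} = \left(-8\right) 104 \frac{1}{17 + 3 \cdot 104} - \frac{1402447}{3398640} = \left(-8\right) 104 \frac{1}{17 + 312} - \frac{1402447}{3398640} = \left(-8\right) 104 \cdot \frac{1}{329} - \frac{1402447}{3398640} = - \frac{832}{329} - \frac{1402447}{3398640} = - \frac{469867649}{159736080}$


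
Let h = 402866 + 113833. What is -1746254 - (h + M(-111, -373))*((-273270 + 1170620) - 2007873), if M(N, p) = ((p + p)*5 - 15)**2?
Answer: 16148917215398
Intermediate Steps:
h = 516699
M(N, p) = (-15 + 10*p)**2 (M(N, p) = ((2*p)*5 - 15)**2 = (10*p - 15)**2 = (-15 + 10*p)**2)
-1746254 - (h + M(-111, -373))*((-273270 + 1170620) - 2007873) = -1746254 - (516699 + 25*(-3 + 2*(-373))**2)*((-273270 + 1170620) - 2007873) = -1746254 - (516699 + 25*(-3 - 746)**2)*(897350 - 2007873) = -1746254 - (516699 + 25*(-749)**2)*(-1110523) = -1746254 - (516699 + 25*561001)*(-1110523) = -1746254 - (516699 + 14025025)*(-1110523) = -1746254 - 14541724*(-1110523) = -1746254 - 1*(-16148918961652) = -1746254 + 16148918961652 = 16148917215398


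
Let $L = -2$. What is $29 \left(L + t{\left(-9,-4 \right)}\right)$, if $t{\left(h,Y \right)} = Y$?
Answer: $-174$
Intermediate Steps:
$29 \left(L + t{\left(-9,-4 \right)}\right) = 29 \left(-2 - 4\right) = 29 \left(-6\right) = -174$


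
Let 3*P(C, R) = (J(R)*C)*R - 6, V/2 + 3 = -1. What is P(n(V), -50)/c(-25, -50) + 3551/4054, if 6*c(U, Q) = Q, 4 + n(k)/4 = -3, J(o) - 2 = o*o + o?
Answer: -13916458101/101350 ≈ -1.3731e+5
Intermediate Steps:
J(o) = 2 + o + o**2 (J(o) = 2 + (o*o + o) = 2 + (o**2 + o) = 2 + (o + o**2) = 2 + o + o**2)
V = -8 (V = -6 + 2*(-1) = -6 - 2 = -8)
n(k) = -28 (n(k) = -16 + 4*(-3) = -16 - 12 = -28)
c(U, Q) = Q/6
P(C, R) = -2 + C*R*(2 + R + R**2)/3 (P(C, R) = (((2 + R + R**2)*C)*R - 6)/3 = ((C*(2 + R + R**2))*R - 6)/3 = (C*R*(2 + R + R**2) - 6)/3 = (-6 + C*R*(2 + R + R**2))/3 = -2 + C*R*(2 + R + R**2)/3)
P(n(V), -50)/c(-25, -50) + 3551/4054 = (-2 + (1/3)*(-28)*(-50)*(2 - 50 + (-50)**2))/(((1/6)*(-50))) + 3551/4054 = (-2 + (1/3)*(-28)*(-50)*(2 - 50 + 2500))/(-25/3) + 3551*(1/4054) = (-2 + (1/3)*(-28)*(-50)*2452)*(-3/25) + 3551/4054 = (-2 + 3432800/3)*(-3/25) + 3551/4054 = (3432794/3)*(-3/25) + 3551/4054 = -3432794/25 + 3551/4054 = -13916458101/101350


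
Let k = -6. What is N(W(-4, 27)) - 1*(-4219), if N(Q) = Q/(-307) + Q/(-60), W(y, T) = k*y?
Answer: 6475431/1535 ≈ 4218.5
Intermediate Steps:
W(y, T) = -6*y
N(Q) = -367*Q/18420 (N(Q) = Q*(-1/307) + Q*(-1/60) = -Q/307 - Q/60 = -367*Q/18420)
N(W(-4, 27)) - 1*(-4219) = -(-367)*(-4)/3070 - 1*(-4219) = -367/18420*24 + 4219 = -734/1535 + 4219 = 6475431/1535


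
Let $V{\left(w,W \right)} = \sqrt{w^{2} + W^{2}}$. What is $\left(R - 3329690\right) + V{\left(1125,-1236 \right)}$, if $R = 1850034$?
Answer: $-1479656 + 3 \sqrt{310369} \approx -1.478 \cdot 10^{6}$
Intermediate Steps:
$V{\left(w,W \right)} = \sqrt{W^{2} + w^{2}}$
$\left(R - 3329690\right) + V{\left(1125,-1236 \right)} = \left(1850034 - 3329690\right) + \sqrt{\left(-1236\right)^{2} + 1125^{2}} = -1479656 + \sqrt{1527696 + 1265625} = -1479656 + \sqrt{2793321} = -1479656 + 3 \sqrt{310369}$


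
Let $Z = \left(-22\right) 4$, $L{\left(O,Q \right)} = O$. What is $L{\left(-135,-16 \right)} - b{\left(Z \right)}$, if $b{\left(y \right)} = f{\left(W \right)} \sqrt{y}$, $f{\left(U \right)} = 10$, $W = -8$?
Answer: $-135 - 20 i \sqrt{22} \approx -135.0 - 93.808 i$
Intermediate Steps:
$Z = -88$
$b{\left(y \right)} = 10 \sqrt{y}$
$L{\left(-135,-16 \right)} - b{\left(Z \right)} = -135 - 10 \sqrt{-88} = -135 - 10 \cdot 2 i \sqrt{22} = -135 - 20 i \sqrt{22}$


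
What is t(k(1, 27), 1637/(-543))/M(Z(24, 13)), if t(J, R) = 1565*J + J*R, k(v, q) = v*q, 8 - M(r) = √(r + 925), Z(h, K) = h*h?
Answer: -20355792/86699 - 2544474*√1501/86699 ≈ -1371.8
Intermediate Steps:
Z(h, K) = h²
M(r) = 8 - √(925 + r) (M(r) = 8 - √(r + 925) = 8 - √(925 + r))
k(v, q) = q*v
t(k(1, 27), 1637/(-543))/M(Z(24, 13)) = ((27*1)*(1565 + 1637/(-543)))/(8 - √(925 + 24²)) = (27*(1565 + 1637*(-1/543)))/(8 - √(925 + 576)) = (27*(1565 - 1637/543))/(8 - √1501) = (27*(848158/543))/(8 - √1501) = 7633422/(181*(8 - √1501))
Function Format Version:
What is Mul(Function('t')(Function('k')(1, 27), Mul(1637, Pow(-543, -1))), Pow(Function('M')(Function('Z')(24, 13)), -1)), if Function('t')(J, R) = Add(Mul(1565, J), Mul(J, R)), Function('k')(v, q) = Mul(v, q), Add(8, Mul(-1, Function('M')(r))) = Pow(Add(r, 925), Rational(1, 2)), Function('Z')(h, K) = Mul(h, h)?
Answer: Add(Rational(-20355792, 86699), Mul(Rational(-2544474, 86699), Pow(1501, Rational(1, 2)))) ≈ -1371.8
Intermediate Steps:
Function('Z')(h, K) = Pow(h, 2)
Function('M')(r) = Add(8, Mul(-1, Pow(Add(925, r), Rational(1, 2)))) (Function('M')(r) = Add(8, Mul(-1, Pow(Add(r, 925), Rational(1, 2)))) = Add(8, Mul(-1, Pow(Add(925, r), Rational(1, 2)))))
Function('k')(v, q) = Mul(q, v)
Mul(Function('t')(Function('k')(1, 27), Mul(1637, Pow(-543, -1))), Pow(Function('M')(Function('Z')(24, 13)), -1)) = Mul(Mul(Mul(27, 1), Add(1565, Mul(1637, Pow(-543, -1)))), Pow(Add(8, Mul(-1, Pow(Add(925, Pow(24, 2)), Rational(1, 2)))), -1)) = Mul(Mul(27, Add(1565, Mul(1637, Rational(-1, 543)))), Pow(Add(8, Mul(-1, Pow(Add(925, 576), Rational(1, 2)))), -1)) = Mul(Mul(27, Add(1565, Rational(-1637, 543))), Pow(Add(8, Mul(-1, Pow(1501, Rational(1, 2)))), -1)) = Mul(Mul(27, Rational(848158, 543)), Pow(Add(8, Mul(-1, Pow(1501, Rational(1, 2)))), -1)) = Mul(Rational(7633422, 181), Pow(Add(8, Mul(-1, Pow(1501, Rational(1, 2)))), -1))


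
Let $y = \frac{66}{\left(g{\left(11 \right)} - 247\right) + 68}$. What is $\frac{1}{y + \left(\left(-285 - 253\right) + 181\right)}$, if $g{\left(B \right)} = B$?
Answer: $- \frac{28}{10007} \approx -0.002798$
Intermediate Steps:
$y = - \frac{11}{28}$ ($y = \frac{66}{\left(11 - 247\right) + 68} = \frac{66}{-236 + 68} = \frac{66}{-168} = 66 \left(- \frac{1}{168}\right) = - \frac{11}{28} \approx -0.39286$)
$\frac{1}{y + \left(\left(-285 - 253\right) + 181\right)} = \frac{1}{- \frac{11}{28} + \left(\left(-285 - 253\right) + 181\right)} = \frac{1}{- \frac{11}{28} + \left(-538 + 181\right)} = \frac{1}{- \frac{11}{28} - 357} = \frac{1}{- \frac{10007}{28}} = - \frac{28}{10007}$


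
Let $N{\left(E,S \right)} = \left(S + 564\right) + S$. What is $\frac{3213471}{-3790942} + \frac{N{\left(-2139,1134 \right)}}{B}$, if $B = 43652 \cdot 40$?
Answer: $- \frac{87503773374}{103426375115} \approx -0.84605$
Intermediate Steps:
$B = 1746080$
$N{\left(E,S \right)} = 564 + 2 S$ ($N{\left(E,S \right)} = \left(564 + S\right) + S = 564 + 2 S$)
$\frac{3213471}{-3790942} + \frac{N{\left(-2139,1134 \right)}}{B} = \frac{3213471}{-3790942} + \frac{564 + 2 \cdot 1134}{1746080} = 3213471 \left(- \frac{1}{3790942}\right) + \left(564 + 2268\right) \frac{1}{1746080} = - \frac{3213471}{3790942} + 2832 \cdot \frac{1}{1746080} = - \frac{3213471}{3790942} + \frac{177}{109130} = - \frac{87503773374}{103426375115}$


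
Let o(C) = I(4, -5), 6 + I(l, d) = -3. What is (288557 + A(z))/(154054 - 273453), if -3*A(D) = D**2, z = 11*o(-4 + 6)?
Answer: -285290/119399 ≈ -2.3894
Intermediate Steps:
I(l, d) = -9 (I(l, d) = -6 - 3 = -9)
o(C) = -9
z = -99 (z = 11*(-9) = -99)
A(D) = -D**2/3
(288557 + A(z))/(154054 - 273453) = (288557 - 1/3*(-99)**2)/(154054 - 273453) = (288557 - 1/3*9801)/(-119399) = (288557 - 3267)*(-1/119399) = 285290*(-1/119399) = -285290/119399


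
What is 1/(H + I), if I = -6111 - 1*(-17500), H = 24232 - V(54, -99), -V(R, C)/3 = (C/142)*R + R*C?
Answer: 71/1382374 ≈ 5.1361e-5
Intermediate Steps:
V(R, C) = -429*C*R/142 (V(R, C) = -3*((C/142)*R + R*C) = -3*((C*(1/142))*R + C*R) = -3*((C/142)*R + C*R) = -3*(C*R/142 + C*R) = -429*C*R/142)
H = 573755/71 (H = 24232 - (-429)*(-99)*54/142 = 24232 - 1*1146717/71 = 24232 - 1146717/71 = 573755/71 ≈ 8081.1)
I = 11389 (I = -6111 + 17500 = 11389)
1/(H + I) = 1/(573755/71 + 11389) = 1/(1382374/71) = 71/1382374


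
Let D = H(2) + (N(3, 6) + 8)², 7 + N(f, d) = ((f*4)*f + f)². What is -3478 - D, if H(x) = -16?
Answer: -2319946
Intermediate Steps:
N(f, d) = -7 + (f + 4*f²)² (N(f, d) = -7 + ((f*4)*f + f)² = -7 + ((4*f)*f + f)² = -7 + (4*f² + f)² = -7 + (f + 4*f²)²)
D = 2316468 (D = -16 + ((-7 + 3²*(1 + 4*3)²) + 8)² = -16 + ((-7 + 9*(1 + 12)²) + 8)² = -16 + ((-7 + 9*13²) + 8)² = -16 + ((-7 + 9*169) + 8)² = -16 + ((-7 + 1521) + 8)² = -16 + (1514 + 8)² = -16 + 1522² = -16 + 2316484 = 2316468)
-3478 - D = -3478 - 1*2316468 = -3478 - 2316468 = -2319946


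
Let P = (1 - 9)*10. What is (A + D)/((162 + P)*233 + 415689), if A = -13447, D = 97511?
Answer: 84064/434795 ≈ 0.19334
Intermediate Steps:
P = -80 (P = -8*10 = -80)
(A + D)/((162 + P)*233 + 415689) = (-13447 + 97511)/((162 - 80)*233 + 415689) = 84064/(82*233 + 415689) = 84064/(19106 + 415689) = 84064/434795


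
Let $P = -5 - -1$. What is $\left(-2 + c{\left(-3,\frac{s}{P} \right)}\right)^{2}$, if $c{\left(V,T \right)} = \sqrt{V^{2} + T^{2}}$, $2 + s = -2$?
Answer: $\left(2 - \sqrt{10}\right)^{2} \approx 1.3509$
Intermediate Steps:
$s = -4$ ($s = -2 - 2 = -4$)
$P = -4$ ($P = -5 + 1 = -4$)
$c{\left(V,T \right)} = \sqrt{T^{2} + V^{2}}$
$\left(-2 + c{\left(-3,\frac{s}{P} \right)}\right)^{2} = \left(-2 + \sqrt{\left(- \frac{4}{-4}\right)^{2} + \left(-3\right)^{2}}\right)^{2} = \left(-2 + \sqrt{\left(\left(-4\right) \left(- \frac{1}{4}\right)\right)^{2} + 9}\right)^{2} = \left(-2 + \sqrt{1^{2} + 9}\right)^{2} = \left(-2 + \sqrt{1 + 9}\right)^{2} = \left(-2 + \sqrt{10}\right)^{2}$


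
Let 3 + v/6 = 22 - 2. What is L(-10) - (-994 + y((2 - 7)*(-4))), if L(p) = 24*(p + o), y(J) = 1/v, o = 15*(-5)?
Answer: -106693/102 ≈ -1046.0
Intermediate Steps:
v = 102 (v = -18 + 6*(22 - 2) = -18 + 6*20 = -18 + 120 = 102)
o = -75
y(J) = 1/102
L(p) = -1800 + 24*p (L(p) = 24*(p - 75) = 24*(-75 + p) = -1800 + 24*p)
L(-10) - (-994 + y((2 - 7)*(-4))) = (-1800 + 24*(-10)) - (-994 + 1/102) = (-1800 - 240) - 1*(-101387/102) = -2040 + 101387/102 = -106693/102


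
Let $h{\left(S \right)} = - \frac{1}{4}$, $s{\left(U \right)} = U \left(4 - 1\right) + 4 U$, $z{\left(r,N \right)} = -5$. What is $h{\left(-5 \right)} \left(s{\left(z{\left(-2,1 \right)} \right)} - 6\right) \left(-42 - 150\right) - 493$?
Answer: $-2461$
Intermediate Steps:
$s{\left(U \right)} = 7 U$ ($s{\left(U \right)} = U 3 + 4 U = 3 U + 4 U = 7 U$)
$h{\left(S \right)} = - \frac{1}{4}$ ($h{\left(S \right)} = \left(-1\right) \frac{1}{4} = - \frac{1}{4}$)
$h{\left(-5 \right)} \left(s{\left(z{\left(-2,1 \right)} \right)} - 6\right) \left(-42 - 150\right) - 493 = - \frac{7 \left(-5\right) - 6}{4} \left(-42 - 150\right) - 493 = - \frac{-35 - 6}{4} \left(-42 - 150\right) - 493 = \left(- \frac{1}{4}\right) \left(-41\right) \left(-192\right) - 493 = \frac{41}{4} \left(-192\right) - 493 = -1968 - 493 = -2461$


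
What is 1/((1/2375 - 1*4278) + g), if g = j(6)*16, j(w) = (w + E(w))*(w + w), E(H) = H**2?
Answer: 2375/8991751 ≈ 0.00026413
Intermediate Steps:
j(w) = 2*w*(w + w**2) (j(w) = (w + w**2)*(w + w) = (w + w**2)*(2*w) = 2*w*(w + w**2))
g = 8064 (g = (2*6**2*(1 + 6))*16 = (2*36*7)*16 = 504*16 = 8064)
1/((1/2375 - 1*4278) + g) = 1/((1/2375 - 1*4278) + 8064) = 1/((1/2375 - 4278) + 8064) = 1/(-10160249/2375 + 8064) = 1/(8991751/2375) = 2375/8991751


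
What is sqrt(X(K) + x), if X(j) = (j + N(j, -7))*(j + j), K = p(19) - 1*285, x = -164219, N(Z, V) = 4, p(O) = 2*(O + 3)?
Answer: I*sqrt(49985) ≈ 223.57*I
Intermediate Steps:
p(O) = 6 + 2*O (p(O) = 2*(3 + O) = 6 + 2*O)
K = -241 (K = (6 + 2*19) - 1*285 = (6 + 38) - 285 = 44 - 285 = -241)
X(j) = 2*j*(4 + j) (X(j) = (j + 4)*(j + j) = (4 + j)*(2*j) = 2*j*(4 + j))
sqrt(X(K) + x) = sqrt(2*(-241)*(4 - 241) - 164219) = sqrt(2*(-241)*(-237) - 164219) = sqrt(114234 - 164219) = sqrt(-49985) = I*sqrt(49985)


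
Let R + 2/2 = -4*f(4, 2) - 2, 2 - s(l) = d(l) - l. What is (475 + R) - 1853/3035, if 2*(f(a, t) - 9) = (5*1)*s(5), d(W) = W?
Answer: 1260707/3035 ≈ 415.39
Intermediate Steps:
s(l) = 2 (s(l) = 2 - (l - l) = 2 - 1*0 = 2 + 0 = 2)
f(a, t) = 14 (f(a, t) = 9 + ((5*1)*2)/2 = 9 + (5*2)/2 = 9 + (1/2)*10 = 9 + 5 = 14)
R = -59 (R = -1 + (-4*14 - 2) = -1 + (-56 - 2) = -1 - 58 = -59)
(475 + R) - 1853/3035 = (475 - 59) - 1853/3035 = 416 - 1853*1/3035 = 416 - 1853/3035 = 1260707/3035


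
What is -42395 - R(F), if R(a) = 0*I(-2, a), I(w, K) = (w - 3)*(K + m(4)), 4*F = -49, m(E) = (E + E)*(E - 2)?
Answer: -42395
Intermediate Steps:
m(E) = 2*E*(-2 + E) (m(E) = (2*E)*(-2 + E) = 2*E*(-2 + E))
F = -49/4 (F = (¼)*(-49) = -49/4 ≈ -12.250)
I(w, K) = (-3 + w)*(16 + K) (I(w, K) = (w - 3)*(K + 2*4*(-2 + 4)) = (-3 + w)*(K + 2*4*2) = (-3 + w)*(K + 16) = (-3 + w)*(16 + K))
R(a) = 0 (R(a) = 0*(-48 - 3*a + 16*(-2) + a*(-2)) = 0*(-48 - 3*a - 32 - 2*a) = 0*(-80 - 5*a) = 0)
-42395 - R(F) = -42395 - 1*0 = -42395 + 0 = -42395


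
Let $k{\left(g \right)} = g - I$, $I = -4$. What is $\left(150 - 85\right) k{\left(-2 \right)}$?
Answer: $130$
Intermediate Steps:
$k{\left(g \right)} = 4 + g$ ($k{\left(g \right)} = g - -4 = g + 4 = 4 + g$)
$\left(150 - 85\right) k{\left(-2 \right)} = \left(150 - 85\right) \left(4 - 2\right) = 65 \cdot 2 = 130$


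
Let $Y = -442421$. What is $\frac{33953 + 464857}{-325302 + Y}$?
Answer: $- \frac{498810}{767723} \approx -0.64973$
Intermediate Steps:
$\frac{33953 + 464857}{-325302 + Y} = \frac{33953 + 464857}{-325302 - 442421} = \frac{498810}{-767723} = 498810 \left(- \frac{1}{767723}\right) = - \frac{498810}{767723}$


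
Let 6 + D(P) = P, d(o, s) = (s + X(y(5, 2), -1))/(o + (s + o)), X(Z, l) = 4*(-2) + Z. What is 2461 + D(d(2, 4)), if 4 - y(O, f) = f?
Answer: 9819/4 ≈ 2454.8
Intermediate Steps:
y(O, f) = 4 - f
X(Z, l) = -8 + Z
d(o, s) = (-6 + s)/(s + 2*o) (d(o, s) = (s + (-8 + (4 - 1*2)))/(o + (s + o)) = (s + (-8 + (4 - 2)))/(o + (o + s)) = (s + (-8 + 2))/(s + 2*o) = (s - 6)/(s + 2*o) = (-6 + s)/(s + 2*o))
D(P) = -6 + P
2461 + D(d(2, 4)) = 2461 + (-6 + (-6 + 4)/(4 + 2*2)) = 2461 + (-6 - 2/(4 + 4)) = 2461 + (-6 - 2/8) = 2461 + (-6 + (⅛)*(-2)) = 2461 + (-6 - ¼) = 2461 - 25/4 = 9819/4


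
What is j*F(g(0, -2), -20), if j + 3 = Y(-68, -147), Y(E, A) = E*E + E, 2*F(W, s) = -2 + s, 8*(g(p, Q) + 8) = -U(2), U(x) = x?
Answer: -50083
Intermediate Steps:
g(p, Q) = -33/4 (g(p, Q) = -8 + (-1*2)/8 = -8 + (1/8)*(-2) = -8 - 1/4 = -33/4)
F(W, s) = -1 + s/2 (F(W, s) = (-2 + s)/2 = -1 + s/2)
Y(E, A) = E + E**2 (Y(E, A) = E**2 + E = E + E**2)
j = 4553 (j = -3 - 68*(1 - 68) = -3 - 68*(-67) = -3 + 4556 = 4553)
j*F(g(0, -2), -20) = 4553*(-1 + (1/2)*(-20)) = 4553*(-1 - 10) = 4553*(-11) = -50083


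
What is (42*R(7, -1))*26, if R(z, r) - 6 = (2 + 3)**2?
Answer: 33852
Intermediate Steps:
R(z, r) = 31 (R(z, r) = 6 + (2 + 3)**2 = 6 + 5**2 = 6 + 25 = 31)
(42*R(7, -1))*26 = (42*31)*26 = 1302*26 = 33852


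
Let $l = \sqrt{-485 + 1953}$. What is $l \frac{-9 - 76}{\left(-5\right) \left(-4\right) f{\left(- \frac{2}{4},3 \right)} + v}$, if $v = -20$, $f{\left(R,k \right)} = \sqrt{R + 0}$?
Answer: $\frac{17 \sqrt{367}}{3} + \frac{17 i \sqrt{734}}{6} \approx 108.56 + 76.762 i$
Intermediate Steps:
$l = 2 \sqrt{367}$ ($l = \sqrt{1468} = 2 \sqrt{367} \approx 38.315$)
$f{\left(R,k \right)} = \sqrt{R}$
$l \frac{-9 - 76}{\left(-5\right) \left(-4\right) f{\left(- \frac{2}{4},3 \right)} + v} = 2 \sqrt{367} \frac{-9 - 76}{\left(-5\right) \left(-4\right) \sqrt{- \frac{2}{4}} - 20} = 2 \sqrt{367} \left(- \frac{85}{20 \sqrt{\left(-2\right) \frac{1}{4}} - 20}\right) = 2 \sqrt{367} \left(- \frac{85}{20 \sqrt{- \frac{1}{2}} - 20}\right) = 2 \sqrt{367} \left(- \frac{85}{20 \frac{i \sqrt{2}}{2} - 20}\right) = 2 \sqrt{367} \left(- \frac{85}{10 i \sqrt{2} - 20}\right) = 2 \sqrt{367} \left(- \frac{85}{-20 + 10 i \sqrt{2}}\right) = - \frac{170 \sqrt{367}}{-20 + 10 i \sqrt{2}}$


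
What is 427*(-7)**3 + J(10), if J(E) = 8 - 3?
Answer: -146456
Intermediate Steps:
J(E) = 5
427*(-7)**3 + J(10) = 427*(-7)**3 + 5 = 427*(-343) + 5 = -146461 + 5 = -146456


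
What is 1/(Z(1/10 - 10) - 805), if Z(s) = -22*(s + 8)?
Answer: -5/3816 ≈ -0.0013103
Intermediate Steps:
Z(s) = -176 - 22*s (Z(s) = -22*(8 + s) = -176 - 22*s)
1/(Z(1/10 - 10) - 805) = 1/((-176 - 22*(1/10 - 10)) - 805) = 1/((-176 - 22*(⅒ - 10)) - 805) = 1/((-176 - 22*(-99/10)) - 805) = 1/((-176 + 1089/5) - 805) = 1/(209/5 - 805) = 1/(-3816/5) = -5/3816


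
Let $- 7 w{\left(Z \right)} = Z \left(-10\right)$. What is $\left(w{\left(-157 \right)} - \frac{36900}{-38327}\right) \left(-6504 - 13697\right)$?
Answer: $\frac{1210344733090}{268289} \approx 4.5113 \cdot 10^{6}$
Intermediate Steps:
$w{\left(Z \right)} = \frac{10 Z}{7}$ ($w{\left(Z \right)} = - \frac{Z \left(-10\right)}{7} = - \frac{\left(-10\right) Z}{7} = \frac{10 Z}{7}$)
$\left(w{\left(-157 \right)} - \frac{36900}{-38327}\right) \left(-6504 - 13697\right) = \left(\frac{10}{7} \left(-157\right) - \frac{36900}{-38327}\right) \left(-6504 - 13697\right) = \left(- \frac{1570}{7} - - \frac{36900}{38327}\right) \left(-20201\right) = \left(- \frac{1570}{7} + \frac{36900}{38327}\right) \left(-20201\right) = \left(- \frac{59915090}{268289}\right) \left(-20201\right) = \frac{1210344733090}{268289}$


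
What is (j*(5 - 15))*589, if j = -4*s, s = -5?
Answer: -117800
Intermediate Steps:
j = 20 (j = -4*(-5) = 20)
(j*(5 - 15))*589 = (20*(5 - 15))*589 = (20*(-10))*589 = -200*589 = -117800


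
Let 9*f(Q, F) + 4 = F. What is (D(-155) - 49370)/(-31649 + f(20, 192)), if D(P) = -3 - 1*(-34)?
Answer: 444051/284653 ≈ 1.5600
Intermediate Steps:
f(Q, F) = -4/9 + F/9
D(P) = 31 (D(P) = -3 + 34 = 31)
(D(-155) - 49370)/(-31649 + f(20, 192)) = (31 - 49370)/(-31649 + (-4/9 + (1/9)*192)) = -49339/(-31649 + (-4/9 + 64/3)) = -49339/(-31649 + 188/9) = -49339/(-284653/9) = -49339*(-9/284653) = 444051/284653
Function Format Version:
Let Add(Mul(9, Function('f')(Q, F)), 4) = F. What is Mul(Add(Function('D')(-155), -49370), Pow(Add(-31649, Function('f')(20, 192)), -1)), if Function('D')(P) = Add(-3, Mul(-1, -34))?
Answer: Rational(444051, 284653) ≈ 1.5600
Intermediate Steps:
Function('f')(Q, F) = Add(Rational(-4, 9), Mul(Rational(1, 9), F))
Function('D')(P) = 31 (Function('D')(P) = Add(-3, 34) = 31)
Mul(Add(Function('D')(-155), -49370), Pow(Add(-31649, Function('f')(20, 192)), -1)) = Mul(Add(31, -49370), Pow(Add(-31649, Add(Rational(-4, 9), Mul(Rational(1, 9), 192))), -1)) = Mul(-49339, Pow(Add(-31649, Add(Rational(-4, 9), Rational(64, 3))), -1)) = Mul(-49339, Pow(Add(-31649, Rational(188, 9)), -1)) = Mul(-49339, Pow(Rational(-284653, 9), -1)) = Mul(-49339, Rational(-9, 284653)) = Rational(444051, 284653)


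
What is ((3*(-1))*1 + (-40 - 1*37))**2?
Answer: 6400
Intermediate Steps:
((3*(-1))*1 + (-40 - 1*37))**2 = (-3*1 + (-40 - 37))**2 = (-3 - 77)**2 = (-80)**2 = 6400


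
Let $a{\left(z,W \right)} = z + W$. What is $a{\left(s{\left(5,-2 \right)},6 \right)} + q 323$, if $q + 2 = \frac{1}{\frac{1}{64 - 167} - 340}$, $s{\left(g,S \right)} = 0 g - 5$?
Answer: $- \frac{22621814}{35021} \approx -645.95$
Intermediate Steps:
$s{\left(g,S \right)} = -5$ ($s{\left(g,S \right)} = 0 - 5 = -5$)
$a{\left(z,W \right)} = W + z$
$q = - \frac{70145}{35021}$ ($q = -2 + \frac{1}{\frac{1}{64 - 167} - 340} = -2 + \frac{1}{\frac{1}{-103} - 340} = -2 + \frac{1}{- \frac{1}{103} - 340} = -2 + \frac{1}{- \frac{35021}{103}} = -2 - \frac{103}{35021} = - \frac{70145}{35021} \approx -2.0029$)
$a{\left(s{\left(5,-2 \right)},6 \right)} + q 323 = \left(6 - 5\right) - \frac{22656835}{35021} = 1 - \frac{22656835}{35021} = - \frac{22621814}{35021}$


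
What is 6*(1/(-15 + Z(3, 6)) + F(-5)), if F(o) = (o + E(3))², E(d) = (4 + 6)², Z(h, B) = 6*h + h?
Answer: 54151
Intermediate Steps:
Z(h, B) = 7*h
E(d) = 100 (E(d) = 10² = 100)
F(o) = (100 + o)² (F(o) = (o + 100)² = (100 + o)²)
6*(1/(-15 + Z(3, 6)) + F(-5)) = 6*(1/(-15 + 7*3) + (100 - 5)²) = 6*(1/(-15 + 21) + 95²) = 6*(1/6 + 9025) = 6*(⅙ + 9025) = 6*(54151/6) = 54151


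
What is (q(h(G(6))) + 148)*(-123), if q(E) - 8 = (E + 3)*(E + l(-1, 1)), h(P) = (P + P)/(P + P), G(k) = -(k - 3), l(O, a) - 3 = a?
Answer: -21648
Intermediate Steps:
l(O, a) = 3 + a
G(k) = 3 - k (G(k) = -(-3 + k) = 3 - k)
h(P) = 1 (h(P) = (2*P)/((2*P)) = (2*P)*(1/(2*P)) = 1)
q(E) = 8 + (3 + E)*(4 + E) (q(E) = 8 + (E + 3)*(E + (3 + 1)) = 8 + (3 + E)*(E + 4) = 8 + (3 + E)*(4 + E))
(q(h(G(6))) + 148)*(-123) = ((20 + 1**2 + 7*1) + 148)*(-123) = ((20 + 1 + 7) + 148)*(-123) = (28 + 148)*(-123) = 176*(-123) = -21648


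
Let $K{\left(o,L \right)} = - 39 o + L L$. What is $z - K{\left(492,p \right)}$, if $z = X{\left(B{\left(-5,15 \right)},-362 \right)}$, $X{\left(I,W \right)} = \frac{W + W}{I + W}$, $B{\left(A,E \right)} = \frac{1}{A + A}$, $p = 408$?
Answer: $- \frac{533279156}{3621} \approx -1.4727 \cdot 10^{5}$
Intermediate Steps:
$B{\left(A,E \right)} = \frac{1}{2 A}$
$K{\left(o,L \right)} = L^{2} - 39 o$ ($K{\left(o,L \right)} = - 39 o + L^{2} = L^{2} - 39 o$)
$X{\left(I,W \right)} = \frac{2 W}{I + W}$
$z = \frac{7240}{3621}$ ($z = 2 \left(-362\right) \frac{1}{\frac{1}{2 \left(-5\right)} - 362} = 2 \left(-362\right) \frac{1}{\frac{1}{2} \left(- \frac{1}{5}\right) - 362} = 2 \left(-362\right) \frac{1}{- \frac{1}{10} - 362} = 2 \left(-362\right) \frac{1}{- \frac{3621}{10}} = 2 \left(-362\right) \left(- \frac{10}{3621}\right) = \frac{7240}{3621} \approx 1.9994$)
$z - K{\left(492,p \right)} = \frac{7240}{3621} - \left(408^{2} - 19188\right) = \frac{7240}{3621} - \left(166464 - 19188\right) = \frac{7240}{3621} - 147276 = - \frac{533279156}{3621}$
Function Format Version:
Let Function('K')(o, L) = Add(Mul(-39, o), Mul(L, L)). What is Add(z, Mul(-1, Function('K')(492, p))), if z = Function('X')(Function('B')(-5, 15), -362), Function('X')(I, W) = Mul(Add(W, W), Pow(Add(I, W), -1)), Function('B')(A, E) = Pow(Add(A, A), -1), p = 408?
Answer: Rational(-533279156, 3621) ≈ -1.4727e+5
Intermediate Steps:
Function('B')(A, E) = Mul(Rational(1, 2), Pow(A, -1)) (Function('B')(A, E) = Pow(Mul(2, A), -1) = Mul(Rational(1, 2), Pow(A, -1)))
Function('K')(o, L) = Add(Pow(L, 2), Mul(-39, o)) (Function('K')(o, L) = Add(Mul(-39, o), Pow(L, 2)) = Add(Pow(L, 2), Mul(-39, o)))
Function('X')(I, W) = Mul(2, W, Pow(Add(I, W), -1)) (Function('X')(I, W) = Mul(Mul(2, W), Pow(Add(I, W), -1)) = Mul(2, W, Pow(Add(I, W), -1)))
z = Rational(7240, 3621) (z = Mul(2, -362, Pow(Add(Mul(Rational(1, 2), Pow(-5, -1)), -362), -1)) = Mul(2, -362, Pow(Add(Mul(Rational(1, 2), Rational(-1, 5)), -362), -1)) = Mul(2, -362, Pow(Add(Rational(-1, 10), -362), -1)) = Mul(2, -362, Pow(Rational(-3621, 10), -1)) = Mul(2, -362, Rational(-10, 3621)) = Rational(7240, 3621) ≈ 1.9994)
Add(z, Mul(-1, Function('K')(492, p))) = Add(Rational(7240, 3621), Mul(-1, Add(Pow(408, 2), Mul(-39, 492)))) = Add(Rational(7240, 3621), Mul(-1, Add(166464, -19188))) = Add(Rational(7240, 3621), Mul(-1, 147276)) = Add(Rational(7240, 3621), -147276) = Rational(-533279156, 3621)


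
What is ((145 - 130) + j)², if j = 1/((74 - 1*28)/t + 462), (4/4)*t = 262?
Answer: 825019789636/3665697025 ≈ 225.06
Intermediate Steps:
t = 262
j = 131/60545 (j = 1/((74 - 1*28)/262 + 462) = 1/((74 - 28)*(1/262) + 462) = 1/(46*(1/262) + 462) = 1/(23/131 + 462) = 1/(60545/131) = 131/60545 ≈ 0.0021637)
((145 - 130) + j)² = ((145 - 130) + 131/60545)² = (15 + 131/60545)² = (908306/60545)² = 825019789636/3665697025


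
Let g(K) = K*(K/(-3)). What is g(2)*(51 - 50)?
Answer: -4/3 ≈ -1.3333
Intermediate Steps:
g(K) = -K²/3 (g(K) = K*(K*(-⅓)) = K*(-K/3) = -K²/3)
g(2)*(51 - 50) = (-⅓*2²)*(51 - 50) = -⅓*4*1 = -4/3*1 = -4/3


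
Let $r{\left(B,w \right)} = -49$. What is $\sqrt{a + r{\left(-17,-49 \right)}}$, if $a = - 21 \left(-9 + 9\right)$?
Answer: $7 i \approx 7.0 i$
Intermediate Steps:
$a = 0$ ($a = \left(-21\right) 0 = 0$)
$\sqrt{a + r{\left(-17,-49 \right)}} = \sqrt{0 - 49} = \sqrt{-49} = 7 i$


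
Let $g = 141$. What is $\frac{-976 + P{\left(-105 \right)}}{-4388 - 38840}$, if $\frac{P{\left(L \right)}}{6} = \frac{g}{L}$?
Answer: $\frac{17221}{756490} \approx 0.022764$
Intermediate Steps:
$P{\left(L \right)} = \frac{846}{L}$ ($P{\left(L \right)} = 6 \frac{141}{L} = \frac{846}{L}$)
$\frac{-976 + P{\left(-105 \right)}}{-4388 - 38840} = \frac{-976 + \frac{846}{-105}}{-4388 - 38840} = \frac{-976 + 846 \left(- \frac{1}{105}\right)}{-4388 - 38840} = \frac{-976 - \frac{282}{35}}{-4388 - 38840} = - \frac{34442}{35 \left(-43228\right)} = \left(- \frac{34442}{35}\right) \left(- \frac{1}{43228}\right) = \frac{17221}{756490}$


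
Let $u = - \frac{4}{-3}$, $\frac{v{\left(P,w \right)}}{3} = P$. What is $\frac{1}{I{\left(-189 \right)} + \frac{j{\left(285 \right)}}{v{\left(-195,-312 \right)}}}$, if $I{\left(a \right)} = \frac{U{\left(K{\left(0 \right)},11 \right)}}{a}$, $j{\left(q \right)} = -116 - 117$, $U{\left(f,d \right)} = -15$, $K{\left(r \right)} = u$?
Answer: $\frac{1365}{652} \approx 2.0936$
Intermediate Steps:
$v{\left(P,w \right)} = 3 P$
$u = \frac{4}{3}$ ($u = \left(-4\right) \left(- \frac{1}{3}\right) = \frac{4}{3} \approx 1.3333$)
$K{\left(r \right)} = \frac{4}{3}$
$j{\left(q \right)} = -233$ ($j{\left(q \right)} = -116 - 117 = -233$)
$I{\left(a \right)} = - \frac{15}{a}$
$\frac{1}{I{\left(-189 \right)} + \frac{j{\left(285 \right)}}{v{\left(-195,-312 \right)}}} = \frac{1}{- \frac{15}{-189} - \frac{233}{3 \left(-195\right)}} = \frac{1}{\left(-15\right) \left(- \frac{1}{189}\right) - \frac{233}{-585}} = \frac{1}{\frac{5}{63} - - \frac{233}{585}} = \frac{1}{\frac{5}{63} + \frac{233}{585}} = \frac{1}{\frac{652}{1365}} = \frac{1365}{652}$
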